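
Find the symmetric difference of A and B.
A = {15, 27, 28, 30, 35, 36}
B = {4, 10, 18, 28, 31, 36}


Set A = {15, 27, 28, 30, 35, 36}
Set B = {4, 10, 18, 28, 31, 36}
A △ B = (A \ B) ∪ (B \ A)
Elements in A but not B: {15, 27, 30, 35}
Elements in B but not A: {4, 10, 18, 31}
A △ B = {4, 10, 15, 18, 27, 30, 31, 35}

{4, 10, 15, 18, 27, 30, 31, 35}


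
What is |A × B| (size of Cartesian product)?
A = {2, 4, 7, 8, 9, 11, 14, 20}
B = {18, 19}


Set A = {2, 4, 7, 8, 9, 11, 14, 20} has 8 elements.
Set B = {18, 19} has 2 elements.
|A × B| = |A| × |B| = 8 × 2 = 16

16


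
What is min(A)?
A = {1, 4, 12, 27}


Set A = {1, 4, 12, 27}
Elements in ascending order: 1, 4, 12, 27
The smallest element is 1.

1


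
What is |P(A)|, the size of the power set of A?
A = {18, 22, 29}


Set A = {18, 22, 29}
|A| = 3
The power set P(A) contains all subsets of A.
|P(A)| = 2^|A| = 2^3 = 8

8


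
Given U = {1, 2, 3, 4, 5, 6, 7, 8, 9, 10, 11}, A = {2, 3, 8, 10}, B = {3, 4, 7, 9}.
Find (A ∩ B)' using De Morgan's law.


U = {1, 2, 3, 4, 5, 6, 7, 8, 9, 10, 11}
A = {2, 3, 8, 10}, B = {3, 4, 7, 9}
A ∩ B = {3}
(A ∩ B)' = U \ (A ∩ B) = {1, 2, 4, 5, 6, 7, 8, 9, 10, 11}
Verification via A' ∪ B': A' = {1, 4, 5, 6, 7, 9, 11}, B' = {1, 2, 5, 6, 8, 10, 11}
A' ∪ B' = {1, 2, 4, 5, 6, 7, 8, 9, 10, 11} ✓

{1, 2, 4, 5, 6, 7, 8, 9, 10, 11}


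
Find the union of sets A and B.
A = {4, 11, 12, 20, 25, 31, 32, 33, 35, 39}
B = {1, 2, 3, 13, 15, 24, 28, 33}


Set A = {4, 11, 12, 20, 25, 31, 32, 33, 35, 39}
Set B = {1, 2, 3, 13, 15, 24, 28, 33}
A ∪ B includes all elements in either set.
Elements from A: {4, 11, 12, 20, 25, 31, 32, 33, 35, 39}
Elements from B not already included: {1, 2, 3, 13, 15, 24, 28}
A ∪ B = {1, 2, 3, 4, 11, 12, 13, 15, 20, 24, 25, 28, 31, 32, 33, 35, 39}

{1, 2, 3, 4, 11, 12, 13, 15, 20, 24, 25, 28, 31, 32, 33, 35, 39}


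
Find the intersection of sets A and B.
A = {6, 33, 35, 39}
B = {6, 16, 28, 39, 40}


Set A = {6, 33, 35, 39}
Set B = {6, 16, 28, 39, 40}
A ∩ B includes only elements in both sets.
Check each element of A against B:
6 ✓, 33 ✗, 35 ✗, 39 ✓
A ∩ B = {6, 39}

{6, 39}


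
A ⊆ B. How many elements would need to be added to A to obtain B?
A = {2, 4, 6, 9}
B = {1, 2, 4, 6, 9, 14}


Set A = {2, 4, 6, 9}, |A| = 4
Set B = {1, 2, 4, 6, 9, 14}, |B| = 6
Since A ⊆ B: B \ A = {1, 14}
|B| - |A| = 6 - 4 = 2

2


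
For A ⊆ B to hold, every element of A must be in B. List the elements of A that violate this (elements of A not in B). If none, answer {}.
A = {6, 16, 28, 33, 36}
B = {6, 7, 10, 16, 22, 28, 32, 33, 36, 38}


Set A = {6, 16, 28, 33, 36}
Set B = {6, 7, 10, 16, 22, 28, 32, 33, 36, 38}
Check each element of A against B:
6 ∈ B, 16 ∈ B, 28 ∈ B, 33 ∈ B, 36 ∈ B
Elements of A not in B: {}

{}


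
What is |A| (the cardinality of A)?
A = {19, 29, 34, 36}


Set A = {19, 29, 34, 36}
Listing elements: 19, 29, 34, 36
Counting: 4 elements
|A| = 4

4


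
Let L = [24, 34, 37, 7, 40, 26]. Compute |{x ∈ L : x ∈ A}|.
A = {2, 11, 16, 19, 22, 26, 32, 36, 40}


Set A = {2, 11, 16, 19, 22, 26, 32, 36, 40}
Candidates: [24, 34, 37, 7, 40, 26]
Check each candidate:
24 ∉ A, 34 ∉ A, 37 ∉ A, 7 ∉ A, 40 ∈ A, 26 ∈ A
Count of candidates in A: 2

2


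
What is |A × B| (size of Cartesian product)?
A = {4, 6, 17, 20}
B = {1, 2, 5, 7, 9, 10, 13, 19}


Set A = {4, 6, 17, 20} has 4 elements.
Set B = {1, 2, 5, 7, 9, 10, 13, 19} has 8 elements.
|A × B| = |A| × |B| = 4 × 8 = 32

32


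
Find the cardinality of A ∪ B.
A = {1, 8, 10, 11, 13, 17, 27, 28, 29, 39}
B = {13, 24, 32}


Set A = {1, 8, 10, 11, 13, 17, 27, 28, 29, 39}, |A| = 10
Set B = {13, 24, 32}, |B| = 3
A ∩ B = {13}, |A ∩ B| = 1
|A ∪ B| = |A| + |B| - |A ∩ B| = 10 + 3 - 1 = 12

12


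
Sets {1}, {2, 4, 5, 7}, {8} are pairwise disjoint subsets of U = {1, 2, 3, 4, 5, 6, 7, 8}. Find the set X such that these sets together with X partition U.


U = {1, 2, 3, 4, 5, 6, 7, 8}
Shown blocks: {1}, {2, 4, 5, 7}, {8}
A partition's blocks are pairwise disjoint and cover U, so the missing block = U \ (union of shown blocks).
Union of shown blocks: {1, 2, 4, 5, 7, 8}
Missing block = U \ (union) = {3, 6}

{3, 6}


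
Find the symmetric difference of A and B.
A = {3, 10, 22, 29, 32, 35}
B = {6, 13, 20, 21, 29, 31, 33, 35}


Set A = {3, 10, 22, 29, 32, 35}
Set B = {6, 13, 20, 21, 29, 31, 33, 35}
A △ B = (A \ B) ∪ (B \ A)
Elements in A but not B: {3, 10, 22, 32}
Elements in B but not A: {6, 13, 20, 21, 31, 33}
A △ B = {3, 6, 10, 13, 20, 21, 22, 31, 32, 33}

{3, 6, 10, 13, 20, 21, 22, 31, 32, 33}


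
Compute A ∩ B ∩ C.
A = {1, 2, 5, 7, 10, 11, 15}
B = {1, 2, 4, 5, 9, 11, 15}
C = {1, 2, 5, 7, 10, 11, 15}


Set A = {1, 2, 5, 7, 10, 11, 15}
Set B = {1, 2, 4, 5, 9, 11, 15}
Set C = {1, 2, 5, 7, 10, 11, 15}
First, A ∩ B = {1, 2, 5, 11, 15}
Then, (A ∩ B) ∩ C = {1, 2, 5, 11, 15}

{1, 2, 5, 11, 15}


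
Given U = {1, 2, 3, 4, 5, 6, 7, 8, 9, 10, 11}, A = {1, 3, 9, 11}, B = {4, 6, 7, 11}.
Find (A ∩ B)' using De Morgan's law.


U = {1, 2, 3, 4, 5, 6, 7, 8, 9, 10, 11}
A = {1, 3, 9, 11}, B = {4, 6, 7, 11}
A ∩ B = {11}
(A ∩ B)' = U \ (A ∩ B) = {1, 2, 3, 4, 5, 6, 7, 8, 9, 10}
Verification via A' ∪ B': A' = {2, 4, 5, 6, 7, 8, 10}, B' = {1, 2, 3, 5, 8, 9, 10}
A' ∪ B' = {1, 2, 3, 4, 5, 6, 7, 8, 9, 10} ✓

{1, 2, 3, 4, 5, 6, 7, 8, 9, 10}


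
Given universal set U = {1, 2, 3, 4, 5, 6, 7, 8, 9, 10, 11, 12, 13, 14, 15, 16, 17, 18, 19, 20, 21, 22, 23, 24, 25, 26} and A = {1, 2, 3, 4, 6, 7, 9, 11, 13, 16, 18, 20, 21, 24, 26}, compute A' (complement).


Universal set U = {1, 2, 3, 4, 5, 6, 7, 8, 9, 10, 11, 12, 13, 14, 15, 16, 17, 18, 19, 20, 21, 22, 23, 24, 25, 26}
Set A = {1, 2, 3, 4, 6, 7, 9, 11, 13, 16, 18, 20, 21, 24, 26}
A' = U \ A = elements in U but not in A
Checking each element of U:
1 (in A, exclude), 2 (in A, exclude), 3 (in A, exclude), 4 (in A, exclude), 5 (not in A, include), 6 (in A, exclude), 7 (in A, exclude), 8 (not in A, include), 9 (in A, exclude), 10 (not in A, include), 11 (in A, exclude), 12 (not in A, include), 13 (in A, exclude), 14 (not in A, include), 15 (not in A, include), 16 (in A, exclude), 17 (not in A, include), 18 (in A, exclude), 19 (not in A, include), 20 (in A, exclude), 21 (in A, exclude), 22 (not in A, include), 23 (not in A, include), 24 (in A, exclude), 25 (not in A, include), 26 (in A, exclude)
A' = {5, 8, 10, 12, 14, 15, 17, 19, 22, 23, 25}

{5, 8, 10, 12, 14, 15, 17, 19, 22, 23, 25}


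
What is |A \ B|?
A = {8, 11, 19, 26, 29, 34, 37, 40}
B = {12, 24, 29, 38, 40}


Set A = {8, 11, 19, 26, 29, 34, 37, 40}
Set B = {12, 24, 29, 38, 40}
A \ B = {8, 11, 19, 26, 34, 37}
|A \ B| = 6

6


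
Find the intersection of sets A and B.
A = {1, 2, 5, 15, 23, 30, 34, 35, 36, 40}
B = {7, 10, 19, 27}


Set A = {1, 2, 5, 15, 23, 30, 34, 35, 36, 40}
Set B = {7, 10, 19, 27}
A ∩ B includes only elements in both sets.
Check each element of A against B:
1 ✗, 2 ✗, 5 ✗, 15 ✗, 23 ✗, 30 ✗, 34 ✗, 35 ✗, 36 ✗, 40 ✗
A ∩ B = {}

{}


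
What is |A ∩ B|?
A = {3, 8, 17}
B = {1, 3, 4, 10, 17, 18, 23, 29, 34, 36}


Set A = {3, 8, 17}
Set B = {1, 3, 4, 10, 17, 18, 23, 29, 34, 36}
A ∩ B = {3, 17}
|A ∩ B| = 2

2


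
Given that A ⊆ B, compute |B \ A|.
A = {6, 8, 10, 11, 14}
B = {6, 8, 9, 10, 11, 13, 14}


Set A = {6, 8, 10, 11, 14}, |A| = 5
Set B = {6, 8, 9, 10, 11, 13, 14}, |B| = 7
Since A ⊆ B: B \ A = {9, 13}
|B| - |A| = 7 - 5 = 2

2


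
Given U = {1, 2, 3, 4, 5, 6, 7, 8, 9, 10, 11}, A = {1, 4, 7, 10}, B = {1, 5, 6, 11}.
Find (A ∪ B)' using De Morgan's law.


U = {1, 2, 3, 4, 5, 6, 7, 8, 9, 10, 11}
A = {1, 4, 7, 10}, B = {1, 5, 6, 11}
A ∪ B = {1, 4, 5, 6, 7, 10, 11}
(A ∪ B)' = U \ (A ∪ B) = {2, 3, 8, 9}
Verification via A' ∩ B': A' = {2, 3, 5, 6, 8, 9, 11}, B' = {2, 3, 4, 7, 8, 9, 10}
A' ∩ B' = {2, 3, 8, 9} ✓

{2, 3, 8, 9}


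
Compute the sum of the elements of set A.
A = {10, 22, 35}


Set A = {10, 22, 35}
Sum = 10 + 22 + 35 = 67

67


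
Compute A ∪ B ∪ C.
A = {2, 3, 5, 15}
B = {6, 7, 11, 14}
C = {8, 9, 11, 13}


Set A = {2, 3, 5, 15}
Set B = {6, 7, 11, 14}
Set C = {8, 9, 11, 13}
First, A ∪ B = {2, 3, 5, 6, 7, 11, 14, 15}
Then, (A ∪ B) ∪ C = {2, 3, 5, 6, 7, 8, 9, 11, 13, 14, 15}

{2, 3, 5, 6, 7, 8, 9, 11, 13, 14, 15}


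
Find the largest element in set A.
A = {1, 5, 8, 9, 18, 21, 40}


Set A = {1, 5, 8, 9, 18, 21, 40}
Elements in ascending order: 1, 5, 8, 9, 18, 21, 40
The largest element is 40.

40


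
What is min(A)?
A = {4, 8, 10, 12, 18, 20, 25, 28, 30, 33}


Set A = {4, 8, 10, 12, 18, 20, 25, 28, 30, 33}
Elements in ascending order: 4, 8, 10, 12, 18, 20, 25, 28, 30, 33
The smallest element is 4.

4


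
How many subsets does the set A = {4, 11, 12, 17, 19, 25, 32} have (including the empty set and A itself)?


Set A = {4, 11, 12, 17, 19, 25, 32}
|A| = 7
The power set P(A) contains all subsets of A.
|P(A)| = 2^|A| = 2^7 = 128

128


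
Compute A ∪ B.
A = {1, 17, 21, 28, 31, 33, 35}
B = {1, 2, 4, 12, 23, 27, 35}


Set A = {1, 17, 21, 28, 31, 33, 35}
Set B = {1, 2, 4, 12, 23, 27, 35}
A ∪ B includes all elements in either set.
Elements from A: {1, 17, 21, 28, 31, 33, 35}
Elements from B not already included: {2, 4, 12, 23, 27}
A ∪ B = {1, 2, 4, 12, 17, 21, 23, 27, 28, 31, 33, 35}

{1, 2, 4, 12, 17, 21, 23, 27, 28, 31, 33, 35}


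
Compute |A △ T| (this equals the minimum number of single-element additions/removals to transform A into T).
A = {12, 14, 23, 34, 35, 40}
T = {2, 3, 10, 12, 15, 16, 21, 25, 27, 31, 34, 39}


Set A = {12, 14, 23, 34, 35, 40}
Set T = {2, 3, 10, 12, 15, 16, 21, 25, 27, 31, 34, 39}
Elements to remove from A (in A, not in T): {14, 23, 35, 40} → 4 removals
Elements to add to A (in T, not in A): {2, 3, 10, 15, 16, 21, 25, 27, 31, 39} → 10 additions
Total edits = 4 + 10 = 14

14


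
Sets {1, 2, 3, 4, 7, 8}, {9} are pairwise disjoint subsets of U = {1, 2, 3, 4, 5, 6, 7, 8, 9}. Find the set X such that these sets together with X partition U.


U = {1, 2, 3, 4, 5, 6, 7, 8, 9}
Shown blocks: {1, 2, 3, 4, 7, 8}, {9}
A partition's blocks are pairwise disjoint and cover U, so the missing block = U \ (union of shown blocks).
Union of shown blocks: {1, 2, 3, 4, 7, 8, 9}
Missing block = U \ (union) = {5, 6}

{5, 6}


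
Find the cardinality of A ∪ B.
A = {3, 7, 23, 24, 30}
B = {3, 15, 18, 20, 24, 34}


Set A = {3, 7, 23, 24, 30}, |A| = 5
Set B = {3, 15, 18, 20, 24, 34}, |B| = 6
A ∩ B = {3, 24}, |A ∩ B| = 2
|A ∪ B| = |A| + |B| - |A ∩ B| = 5 + 6 - 2 = 9

9


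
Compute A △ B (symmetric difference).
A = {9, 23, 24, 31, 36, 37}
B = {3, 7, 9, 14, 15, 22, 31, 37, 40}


Set A = {9, 23, 24, 31, 36, 37}
Set B = {3, 7, 9, 14, 15, 22, 31, 37, 40}
A △ B = (A \ B) ∪ (B \ A)
Elements in A but not B: {23, 24, 36}
Elements in B but not A: {3, 7, 14, 15, 22, 40}
A △ B = {3, 7, 14, 15, 22, 23, 24, 36, 40}

{3, 7, 14, 15, 22, 23, 24, 36, 40}


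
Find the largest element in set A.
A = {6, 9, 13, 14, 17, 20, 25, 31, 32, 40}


Set A = {6, 9, 13, 14, 17, 20, 25, 31, 32, 40}
Elements in ascending order: 6, 9, 13, 14, 17, 20, 25, 31, 32, 40
The largest element is 40.

40


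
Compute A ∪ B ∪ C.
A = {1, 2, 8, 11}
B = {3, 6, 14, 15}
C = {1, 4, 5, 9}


Set A = {1, 2, 8, 11}
Set B = {3, 6, 14, 15}
Set C = {1, 4, 5, 9}
First, A ∪ B = {1, 2, 3, 6, 8, 11, 14, 15}
Then, (A ∪ B) ∪ C = {1, 2, 3, 4, 5, 6, 8, 9, 11, 14, 15}

{1, 2, 3, 4, 5, 6, 8, 9, 11, 14, 15}


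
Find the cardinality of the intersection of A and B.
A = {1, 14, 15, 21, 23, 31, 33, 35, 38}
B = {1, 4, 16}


Set A = {1, 14, 15, 21, 23, 31, 33, 35, 38}
Set B = {1, 4, 16}
A ∩ B = {1}
|A ∩ B| = 1

1


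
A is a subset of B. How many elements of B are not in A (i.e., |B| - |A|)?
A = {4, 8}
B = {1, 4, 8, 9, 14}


Set A = {4, 8}, |A| = 2
Set B = {1, 4, 8, 9, 14}, |B| = 5
Since A ⊆ B: B \ A = {1, 9, 14}
|B| - |A| = 5 - 2 = 3

3


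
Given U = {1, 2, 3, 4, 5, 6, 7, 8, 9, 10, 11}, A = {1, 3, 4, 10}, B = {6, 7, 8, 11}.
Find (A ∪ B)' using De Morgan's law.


U = {1, 2, 3, 4, 5, 6, 7, 8, 9, 10, 11}
A = {1, 3, 4, 10}, B = {6, 7, 8, 11}
A ∪ B = {1, 3, 4, 6, 7, 8, 10, 11}
(A ∪ B)' = U \ (A ∪ B) = {2, 5, 9}
Verification via A' ∩ B': A' = {2, 5, 6, 7, 8, 9, 11}, B' = {1, 2, 3, 4, 5, 9, 10}
A' ∩ B' = {2, 5, 9} ✓

{2, 5, 9}


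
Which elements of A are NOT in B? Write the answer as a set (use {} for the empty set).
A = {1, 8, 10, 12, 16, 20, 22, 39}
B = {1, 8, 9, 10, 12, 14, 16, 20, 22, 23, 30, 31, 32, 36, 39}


Set A = {1, 8, 10, 12, 16, 20, 22, 39}
Set B = {1, 8, 9, 10, 12, 14, 16, 20, 22, 23, 30, 31, 32, 36, 39}
Check each element of A against B:
1 ∈ B, 8 ∈ B, 10 ∈ B, 12 ∈ B, 16 ∈ B, 20 ∈ B, 22 ∈ B, 39 ∈ B
Elements of A not in B: {}

{}


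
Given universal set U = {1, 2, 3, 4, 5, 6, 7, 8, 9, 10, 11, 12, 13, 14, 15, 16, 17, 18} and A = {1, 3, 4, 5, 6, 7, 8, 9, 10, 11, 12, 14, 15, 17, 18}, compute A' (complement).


Universal set U = {1, 2, 3, 4, 5, 6, 7, 8, 9, 10, 11, 12, 13, 14, 15, 16, 17, 18}
Set A = {1, 3, 4, 5, 6, 7, 8, 9, 10, 11, 12, 14, 15, 17, 18}
A' = U \ A = elements in U but not in A
Checking each element of U:
1 (in A, exclude), 2 (not in A, include), 3 (in A, exclude), 4 (in A, exclude), 5 (in A, exclude), 6 (in A, exclude), 7 (in A, exclude), 8 (in A, exclude), 9 (in A, exclude), 10 (in A, exclude), 11 (in A, exclude), 12 (in A, exclude), 13 (not in A, include), 14 (in A, exclude), 15 (in A, exclude), 16 (not in A, include), 17 (in A, exclude), 18 (in A, exclude)
A' = {2, 13, 16}

{2, 13, 16}


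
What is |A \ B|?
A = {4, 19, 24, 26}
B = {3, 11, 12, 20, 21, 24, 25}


Set A = {4, 19, 24, 26}
Set B = {3, 11, 12, 20, 21, 24, 25}
A \ B = {4, 19, 26}
|A \ B| = 3

3


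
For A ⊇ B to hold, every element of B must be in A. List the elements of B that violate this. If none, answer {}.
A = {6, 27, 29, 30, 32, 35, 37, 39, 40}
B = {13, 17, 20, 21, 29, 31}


Set A = {6, 27, 29, 30, 32, 35, 37, 39, 40}
Set B = {13, 17, 20, 21, 29, 31}
Check each element of B against A:
13 ∉ A (include), 17 ∉ A (include), 20 ∉ A (include), 21 ∉ A (include), 29 ∈ A, 31 ∉ A (include)
Elements of B not in A: {13, 17, 20, 21, 31}

{13, 17, 20, 21, 31}


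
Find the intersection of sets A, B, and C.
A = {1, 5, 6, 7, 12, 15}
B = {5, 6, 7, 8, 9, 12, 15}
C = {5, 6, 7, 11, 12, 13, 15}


Set A = {1, 5, 6, 7, 12, 15}
Set B = {5, 6, 7, 8, 9, 12, 15}
Set C = {5, 6, 7, 11, 12, 13, 15}
First, A ∩ B = {5, 6, 7, 12, 15}
Then, (A ∩ B) ∩ C = {5, 6, 7, 12, 15}

{5, 6, 7, 12, 15}


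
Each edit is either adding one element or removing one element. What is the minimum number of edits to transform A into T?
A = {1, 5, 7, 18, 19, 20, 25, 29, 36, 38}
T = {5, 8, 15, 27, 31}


Set A = {1, 5, 7, 18, 19, 20, 25, 29, 36, 38}
Set T = {5, 8, 15, 27, 31}
Elements to remove from A (in A, not in T): {1, 7, 18, 19, 20, 25, 29, 36, 38} → 9 removals
Elements to add to A (in T, not in A): {8, 15, 27, 31} → 4 additions
Total edits = 9 + 4 = 13

13


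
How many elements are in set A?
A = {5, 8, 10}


Set A = {5, 8, 10}
Listing elements: 5, 8, 10
Counting: 3 elements
|A| = 3

3


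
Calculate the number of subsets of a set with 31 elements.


The set has 31 elements.
The power set contains all possible subsets.
|P(A)| = 2^|A| = 2^31 = 2147483648

2147483648


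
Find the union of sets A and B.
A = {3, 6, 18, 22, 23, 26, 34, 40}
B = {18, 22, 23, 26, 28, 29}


Set A = {3, 6, 18, 22, 23, 26, 34, 40}
Set B = {18, 22, 23, 26, 28, 29}
A ∪ B includes all elements in either set.
Elements from A: {3, 6, 18, 22, 23, 26, 34, 40}
Elements from B not already included: {28, 29}
A ∪ B = {3, 6, 18, 22, 23, 26, 28, 29, 34, 40}

{3, 6, 18, 22, 23, 26, 28, 29, 34, 40}


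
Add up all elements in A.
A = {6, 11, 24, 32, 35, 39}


Set A = {6, 11, 24, 32, 35, 39}
Sum = 6 + 11 + 24 + 32 + 35 + 39 = 147

147


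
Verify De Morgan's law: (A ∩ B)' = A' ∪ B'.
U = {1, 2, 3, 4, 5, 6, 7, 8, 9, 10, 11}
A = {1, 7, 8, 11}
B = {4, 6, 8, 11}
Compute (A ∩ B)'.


U = {1, 2, 3, 4, 5, 6, 7, 8, 9, 10, 11}
A = {1, 7, 8, 11}, B = {4, 6, 8, 11}
A ∩ B = {8, 11}
(A ∩ B)' = U \ (A ∩ B) = {1, 2, 3, 4, 5, 6, 7, 9, 10}
Verification via A' ∪ B': A' = {2, 3, 4, 5, 6, 9, 10}, B' = {1, 2, 3, 5, 7, 9, 10}
A' ∪ B' = {1, 2, 3, 4, 5, 6, 7, 9, 10} ✓

{1, 2, 3, 4, 5, 6, 7, 9, 10}


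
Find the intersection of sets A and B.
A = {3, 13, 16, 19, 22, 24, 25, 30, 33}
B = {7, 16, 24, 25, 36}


Set A = {3, 13, 16, 19, 22, 24, 25, 30, 33}
Set B = {7, 16, 24, 25, 36}
A ∩ B includes only elements in both sets.
Check each element of A against B:
3 ✗, 13 ✗, 16 ✓, 19 ✗, 22 ✗, 24 ✓, 25 ✓, 30 ✗, 33 ✗
A ∩ B = {16, 24, 25}

{16, 24, 25}


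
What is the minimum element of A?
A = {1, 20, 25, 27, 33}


Set A = {1, 20, 25, 27, 33}
Elements in ascending order: 1, 20, 25, 27, 33
The smallest element is 1.

1


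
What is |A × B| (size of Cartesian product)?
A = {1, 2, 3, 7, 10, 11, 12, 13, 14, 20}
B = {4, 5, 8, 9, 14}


Set A = {1, 2, 3, 7, 10, 11, 12, 13, 14, 20} has 10 elements.
Set B = {4, 5, 8, 9, 14} has 5 elements.
|A × B| = |A| × |B| = 10 × 5 = 50

50


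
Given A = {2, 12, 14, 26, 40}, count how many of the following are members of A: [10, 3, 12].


Set A = {2, 12, 14, 26, 40}
Candidates: [10, 3, 12]
Check each candidate:
10 ∉ A, 3 ∉ A, 12 ∈ A
Count of candidates in A: 1

1


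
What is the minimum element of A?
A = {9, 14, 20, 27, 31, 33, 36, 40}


Set A = {9, 14, 20, 27, 31, 33, 36, 40}
Elements in ascending order: 9, 14, 20, 27, 31, 33, 36, 40
The smallest element is 9.

9


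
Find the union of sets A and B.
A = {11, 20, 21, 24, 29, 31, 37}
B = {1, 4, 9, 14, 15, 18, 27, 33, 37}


Set A = {11, 20, 21, 24, 29, 31, 37}
Set B = {1, 4, 9, 14, 15, 18, 27, 33, 37}
A ∪ B includes all elements in either set.
Elements from A: {11, 20, 21, 24, 29, 31, 37}
Elements from B not already included: {1, 4, 9, 14, 15, 18, 27, 33}
A ∪ B = {1, 4, 9, 11, 14, 15, 18, 20, 21, 24, 27, 29, 31, 33, 37}

{1, 4, 9, 11, 14, 15, 18, 20, 21, 24, 27, 29, 31, 33, 37}


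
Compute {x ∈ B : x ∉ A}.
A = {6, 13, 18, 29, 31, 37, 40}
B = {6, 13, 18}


Set A = {6, 13, 18, 29, 31, 37, 40}
Set B = {6, 13, 18}
Check each element of B against A:
6 ∈ A, 13 ∈ A, 18 ∈ A
Elements of B not in A: {}

{}


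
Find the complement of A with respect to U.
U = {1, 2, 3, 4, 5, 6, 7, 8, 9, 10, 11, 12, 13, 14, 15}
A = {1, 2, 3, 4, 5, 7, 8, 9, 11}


Universal set U = {1, 2, 3, 4, 5, 6, 7, 8, 9, 10, 11, 12, 13, 14, 15}
Set A = {1, 2, 3, 4, 5, 7, 8, 9, 11}
A' = U \ A = elements in U but not in A
Checking each element of U:
1 (in A, exclude), 2 (in A, exclude), 3 (in A, exclude), 4 (in A, exclude), 5 (in A, exclude), 6 (not in A, include), 7 (in A, exclude), 8 (in A, exclude), 9 (in A, exclude), 10 (not in A, include), 11 (in A, exclude), 12 (not in A, include), 13 (not in A, include), 14 (not in A, include), 15 (not in A, include)
A' = {6, 10, 12, 13, 14, 15}

{6, 10, 12, 13, 14, 15}


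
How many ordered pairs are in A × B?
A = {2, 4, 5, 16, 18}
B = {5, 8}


Set A = {2, 4, 5, 16, 18} has 5 elements.
Set B = {5, 8} has 2 elements.
|A × B| = |A| × |B| = 5 × 2 = 10

10


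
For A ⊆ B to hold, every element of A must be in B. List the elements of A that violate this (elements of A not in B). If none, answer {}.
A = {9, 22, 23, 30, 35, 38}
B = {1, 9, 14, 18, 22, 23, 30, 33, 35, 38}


Set A = {9, 22, 23, 30, 35, 38}
Set B = {1, 9, 14, 18, 22, 23, 30, 33, 35, 38}
Check each element of A against B:
9 ∈ B, 22 ∈ B, 23 ∈ B, 30 ∈ B, 35 ∈ B, 38 ∈ B
Elements of A not in B: {}

{}


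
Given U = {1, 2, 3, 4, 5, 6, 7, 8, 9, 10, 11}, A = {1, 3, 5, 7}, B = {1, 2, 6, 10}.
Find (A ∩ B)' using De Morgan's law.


U = {1, 2, 3, 4, 5, 6, 7, 8, 9, 10, 11}
A = {1, 3, 5, 7}, B = {1, 2, 6, 10}
A ∩ B = {1}
(A ∩ B)' = U \ (A ∩ B) = {2, 3, 4, 5, 6, 7, 8, 9, 10, 11}
Verification via A' ∪ B': A' = {2, 4, 6, 8, 9, 10, 11}, B' = {3, 4, 5, 7, 8, 9, 11}
A' ∪ B' = {2, 3, 4, 5, 6, 7, 8, 9, 10, 11} ✓

{2, 3, 4, 5, 6, 7, 8, 9, 10, 11}


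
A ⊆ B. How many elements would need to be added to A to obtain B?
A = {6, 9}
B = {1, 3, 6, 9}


Set A = {6, 9}, |A| = 2
Set B = {1, 3, 6, 9}, |B| = 4
Since A ⊆ B: B \ A = {1, 3}
|B| - |A| = 4 - 2 = 2

2


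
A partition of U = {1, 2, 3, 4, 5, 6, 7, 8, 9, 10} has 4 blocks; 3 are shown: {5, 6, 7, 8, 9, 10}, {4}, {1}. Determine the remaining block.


U = {1, 2, 3, 4, 5, 6, 7, 8, 9, 10}
Shown blocks: {5, 6, 7, 8, 9, 10}, {4}, {1}
A partition's blocks are pairwise disjoint and cover U, so the missing block = U \ (union of shown blocks).
Union of shown blocks: {1, 4, 5, 6, 7, 8, 9, 10}
Missing block = U \ (union) = {2, 3}

{2, 3}


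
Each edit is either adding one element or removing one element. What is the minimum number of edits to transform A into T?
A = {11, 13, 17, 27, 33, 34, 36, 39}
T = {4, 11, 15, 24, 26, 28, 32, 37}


Set A = {11, 13, 17, 27, 33, 34, 36, 39}
Set T = {4, 11, 15, 24, 26, 28, 32, 37}
Elements to remove from A (in A, not in T): {13, 17, 27, 33, 34, 36, 39} → 7 removals
Elements to add to A (in T, not in A): {4, 15, 24, 26, 28, 32, 37} → 7 additions
Total edits = 7 + 7 = 14

14


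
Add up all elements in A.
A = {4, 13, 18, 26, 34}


Set A = {4, 13, 18, 26, 34}
Sum = 4 + 13 + 18 + 26 + 34 = 95

95


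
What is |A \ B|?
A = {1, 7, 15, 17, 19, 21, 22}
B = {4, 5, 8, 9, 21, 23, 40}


Set A = {1, 7, 15, 17, 19, 21, 22}
Set B = {4, 5, 8, 9, 21, 23, 40}
A \ B = {1, 7, 15, 17, 19, 22}
|A \ B| = 6

6


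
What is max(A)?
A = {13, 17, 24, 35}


Set A = {13, 17, 24, 35}
Elements in ascending order: 13, 17, 24, 35
The largest element is 35.

35


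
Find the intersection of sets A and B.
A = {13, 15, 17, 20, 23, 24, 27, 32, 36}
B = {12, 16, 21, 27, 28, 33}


Set A = {13, 15, 17, 20, 23, 24, 27, 32, 36}
Set B = {12, 16, 21, 27, 28, 33}
A ∩ B includes only elements in both sets.
Check each element of A against B:
13 ✗, 15 ✗, 17 ✗, 20 ✗, 23 ✗, 24 ✗, 27 ✓, 32 ✗, 36 ✗
A ∩ B = {27}

{27}


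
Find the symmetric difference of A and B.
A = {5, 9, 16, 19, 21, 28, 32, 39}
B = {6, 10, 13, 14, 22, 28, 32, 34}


Set A = {5, 9, 16, 19, 21, 28, 32, 39}
Set B = {6, 10, 13, 14, 22, 28, 32, 34}
A △ B = (A \ B) ∪ (B \ A)
Elements in A but not B: {5, 9, 16, 19, 21, 39}
Elements in B but not A: {6, 10, 13, 14, 22, 34}
A △ B = {5, 6, 9, 10, 13, 14, 16, 19, 21, 22, 34, 39}

{5, 6, 9, 10, 13, 14, 16, 19, 21, 22, 34, 39}


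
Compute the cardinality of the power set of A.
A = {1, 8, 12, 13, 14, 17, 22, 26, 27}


Set A = {1, 8, 12, 13, 14, 17, 22, 26, 27}
|A| = 9
The power set P(A) contains all subsets of A.
|P(A)| = 2^|A| = 2^9 = 512

512


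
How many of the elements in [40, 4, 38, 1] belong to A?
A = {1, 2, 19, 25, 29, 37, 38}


Set A = {1, 2, 19, 25, 29, 37, 38}
Candidates: [40, 4, 38, 1]
Check each candidate:
40 ∉ A, 4 ∉ A, 38 ∈ A, 1 ∈ A
Count of candidates in A: 2

2


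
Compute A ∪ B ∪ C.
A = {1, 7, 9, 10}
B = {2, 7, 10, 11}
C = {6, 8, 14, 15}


Set A = {1, 7, 9, 10}
Set B = {2, 7, 10, 11}
Set C = {6, 8, 14, 15}
First, A ∪ B = {1, 2, 7, 9, 10, 11}
Then, (A ∪ B) ∪ C = {1, 2, 6, 7, 8, 9, 10, 11, 14, 15}

{1, 2, 6, 7, 8, 9, 10, 11, 14, 15}


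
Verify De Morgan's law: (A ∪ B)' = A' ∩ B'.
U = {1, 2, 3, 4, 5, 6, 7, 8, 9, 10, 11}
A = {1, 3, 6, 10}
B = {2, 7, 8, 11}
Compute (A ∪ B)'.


U = {1, 2, 3, 4, 5, 6, 7, 8, 9, 10, 11}
A = {1, 3, 6, 10}, B = {2, 7, 8, 11}
A ∪ B = {1, 2, 3, 6, 7, 8, 10, 11}
(A ∪ B)' = U \ (A ∪ B) = {4, 5, 9}
Verification via A' ∩ B': A' = {2, 4, 5, 7, 8, 9, 11}, B' = {1, 3, 4, 5, 6, 9, 10}
A' ∩ B' = {4, 5, 9} ✓

{4, 5, 9}


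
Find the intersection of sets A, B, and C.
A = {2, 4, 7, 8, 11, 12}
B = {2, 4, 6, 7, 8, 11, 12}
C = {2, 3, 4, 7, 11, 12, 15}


Set A = {2, 4, 7, 8, 11, 12}
Set B = {2, 4, 6, 7, 8, 11, 12}
Set C = {2, 3, 4, 7, 11, 12, 15}
First, A ∩ B = {2, 4, 7, 8, 11, 12}
Then, (A ∩ B) ∩ C = {2, 4, 7, 11, 12}

{2, 4, 7, 11, 12}


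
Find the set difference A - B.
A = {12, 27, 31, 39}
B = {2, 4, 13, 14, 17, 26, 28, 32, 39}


Set A = {12, 27, 31, 39}
Set B = {2, 4, 13, 14, 17, 26, 28, 32, 39}
A \ B includes elements in A that are not in B.
Check each element of A:
12 (not in B, keep), 27 (not in B, keep), 31 (not in B, keep), 39 (in B, remove)
A \ B = {12, 27, 31}

{12, 27, 31}


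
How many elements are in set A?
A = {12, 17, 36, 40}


Set A = {12, 17, 36, 40}
Listing elements: 12, 17, 36, 40
Counting: 4 elements
|A| = 4

4


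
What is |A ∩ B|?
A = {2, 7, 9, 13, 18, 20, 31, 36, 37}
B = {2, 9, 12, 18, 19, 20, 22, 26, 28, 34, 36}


Set A = {2, 7, 9, 13, 18, 20, 31, 36, 37}
Set B = {2, 9, 12, 18, 19, 20, 22, 26, 28, 34, 36}
A ∩ B = {2, 9, 18, 20, 36}
|A ∩ B| = 5

5


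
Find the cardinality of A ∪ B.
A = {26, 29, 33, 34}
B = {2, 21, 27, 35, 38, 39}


Set A = {26, 29, 33, 34}, |A| = 4
Set B = {2, 21, 27, 35, 38, 39}, |B| = 6
A ∩ B = {}, |A ∩ B| = 0
|A ∪ B| = |A| + |B| - |A ∩ B| = 4 + 6 - 0 = 10

10


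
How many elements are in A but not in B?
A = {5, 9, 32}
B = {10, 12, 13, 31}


Set A = {5, 9, 32}
Set B = {10, 12, 13, 31}
A \ B = {5, 9, 32}
|A \ B| = 3

3


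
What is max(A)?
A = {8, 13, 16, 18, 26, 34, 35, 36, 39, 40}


Set A = {8, 13, 16, 18, 26, 34, 35, 36, 39, 40}
Elements in ascending order: 8, 13, 16, 18, 26, 34, 35, 36, 39, 40
The largest element is 40.

40


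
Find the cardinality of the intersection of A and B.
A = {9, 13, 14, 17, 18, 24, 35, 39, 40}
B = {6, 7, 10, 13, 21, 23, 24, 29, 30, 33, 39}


Set A = {9, 13, 14, 17, 18, 24, 35, 39, 40}
Set B = {6, 7, 10, 13, 21, 23, 24, 29, 30, 33, 39}
A ∩ B = {13, 24, 39}
|A ∩ B| = 3

3


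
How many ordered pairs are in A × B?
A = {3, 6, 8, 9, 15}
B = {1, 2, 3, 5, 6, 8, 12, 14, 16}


Set A = {3, 6, 8, 9, 15} has 5 elements.
Set B = {1, 2, 3, 5, 6, 8, 12, 14, 16} has 9 elements.
|A × B| = |A| × |B| = 5 × 9 = 45

45


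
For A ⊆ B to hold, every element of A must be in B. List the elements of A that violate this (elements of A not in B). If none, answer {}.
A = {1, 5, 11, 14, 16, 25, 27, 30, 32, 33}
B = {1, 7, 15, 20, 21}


Set A = {1, 5, 11, 14, 16, 25, 27, 30, 32, 33}
Set B = {1, 7, 15, 20, 21}
Check each element of A against B:
1 ∈ B, 5 ∉ B (include), 11 ∉ B (include), 14 ∉ B (include), 16 ∉ B (include), 25 ∉ B (include), 27 ∉ B (include), 30 ∉ B (include), 32 ∉ B (include), 33 ∉ B (include)
Elements of A not in B: {5, 11, 14, 16, 25, 27, 30, 32, 33}

{5, 11, 14, 16, 25, 27, 30, 32, 33}


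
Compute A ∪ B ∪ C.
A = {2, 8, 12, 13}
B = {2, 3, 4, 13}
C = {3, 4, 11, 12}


Set A = {2, 8, 12, 13}
Set B = {2, 3, 4, 13}
Set C = {3, 4, 11, 12}
First, A ∪ B = {2, 3, 4, 8, 12, 13}
Then, (A ∪ B) ∪ C = {2, 3, 4, 8, 11, 12, 13}

{2, 3, 4, 8, 11, 12, 13}


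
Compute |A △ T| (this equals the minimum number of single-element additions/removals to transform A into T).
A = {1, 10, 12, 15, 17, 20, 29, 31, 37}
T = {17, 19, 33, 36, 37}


Set A = {1, 10, 12, 15, 17, 20, 29, 31, 37}
Set T = {17, 19, 33, 36, 37}
Elements to remove from A (in A, not in T): {1, 10, 12, 15, 20, 29, 31} → 7 removals
Elements to add to A (in T, not in A): {19, 33, 36} → 3 additions
Total edits = 7 + 3 = 10

10


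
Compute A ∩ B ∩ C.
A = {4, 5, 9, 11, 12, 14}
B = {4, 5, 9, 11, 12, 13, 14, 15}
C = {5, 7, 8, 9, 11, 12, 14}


Set A = {4, 5, 9, 11, 12, 14}
Set B = {4, 5, 9, 11, 12, 13, 14, 15}
Set C = {5, 7, 8, 9, 11, 12, 14}
First, A ∩ B = {4, 5, 9, 11, 12, 14}
Then, (A ∩ B) ∩ C = {5, 9, 11, 12, 14}

{5, 9, 11, 12, 14}


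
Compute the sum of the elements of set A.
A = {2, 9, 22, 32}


Set A = {2, 9, 22, 32}
Sum = 2 + 9 + 22 + 32 = 65

65


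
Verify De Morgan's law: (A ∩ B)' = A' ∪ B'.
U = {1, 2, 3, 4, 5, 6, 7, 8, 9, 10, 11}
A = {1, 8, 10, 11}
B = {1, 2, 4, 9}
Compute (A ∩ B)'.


U = {1, 2, 3, 4, 5, 6, 7, 8, 9, 10, 11}
A = {1, 8, 10, 11}, B = {1, 2, 4, 9}
A ∩ B = {1}
(A ∩ B)' = U \ (A ∩ B) = {2, 3, 4, 5, 6, 7, 8, 9, 10, 11}
Verification via A' ∪ B': A' = {2, 3, 4, 5, 6, 7, 9}, B' = {3, 5, 6, 7, 8, 10, 11}
A' ∪ B' = {2, 3, 4, 5, 6, 7, 8, 9, 10, 11} ✓

{2, 3, 4, 5, 6, 7, 8, 9, 10, 11}


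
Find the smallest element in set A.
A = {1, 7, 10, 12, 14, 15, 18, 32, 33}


Set A = {1, 7, 10, 12, 14, 15, 18, 32, 33}
Elements in ascending order: 1, 7, 10, 12, 14, 15, 18, 32, 33
The smallest element is 1.

1


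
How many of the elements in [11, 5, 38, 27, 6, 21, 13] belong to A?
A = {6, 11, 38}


Set A = {6, 11, 38}
Candidates: [11, 5, 38, 27, 6, 21, 13]
Check each candidate:
11 ∈ A, 5 ∉ A, 38 ∈ A, 27 ∉ A, 6 ∈ A, 21 ∉ A, 13 ∉ A
Count of candidates in A: 3

3


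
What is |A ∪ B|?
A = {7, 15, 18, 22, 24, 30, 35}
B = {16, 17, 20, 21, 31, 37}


Set A = {7, 15, 18, 22, 24, 30, 35}, |A| = 7
Set B = {16, 17, 20, 21, 31, 37}, |B| = 6
A ∩ B = {}, |A ∩ B| = 0
|A ∪ B| = |A| + |B| - |A ∩ B| = 7 + 6 - 0 = 13

13


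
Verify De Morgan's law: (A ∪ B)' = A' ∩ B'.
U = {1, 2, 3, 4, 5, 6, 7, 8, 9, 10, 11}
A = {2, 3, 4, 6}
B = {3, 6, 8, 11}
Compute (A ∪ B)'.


U = {1, 2, 3, 4, 5, 6, 7, 8, 9, 10, 11}
A = {2, 3, 4, 6}, B = {3, 6, 8, 11}
A ∪ B = {2, 3, 4, 6, 8, 11}
(A ∪ B)' = U \ (A ∪ B) = {1, 5, 7, 9, 10}
Verification via A' ∩ B': A' = {1, 5, 7, 8, 9, 10, 11}, B' = {1, 2, 4, 5, 7, 9, 10}
A' ∩ B' = {1, 5, 7, 9, 10} ✓

{1, 5, 7, 9, 10}


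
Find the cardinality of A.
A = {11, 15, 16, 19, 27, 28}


Set A = {11, 15, 16, 19, 27, 28}
Listing elements: 11, 15, 16, 19, 27, 28
Counting: 6 elements
|A| = 6

6


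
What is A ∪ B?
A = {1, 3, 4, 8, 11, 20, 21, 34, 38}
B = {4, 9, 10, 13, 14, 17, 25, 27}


Set A = {1, 3, 4, 8, 11, 20, 21, 34, 38}
Set B = {4, 9, 10, 13, 14, 17, 25, 27}
A ∪ B includes all elements in either set.
Elements from A: {1, 3, 4, 8, 11, 20, 21, 34, 38}
Elements from B not already included: {9, 10, 13, 14, 17, 25, 27}
A ∪ B = {1, 3, 4, 8, 9, 10, 11, 13, 14, 17, 20, 21, 25, 27, 34, 38}

{1, 3, 4, 8, 9, 10, 11, 13, 14, 17, 20, 21, 25, 27, 34, 38}


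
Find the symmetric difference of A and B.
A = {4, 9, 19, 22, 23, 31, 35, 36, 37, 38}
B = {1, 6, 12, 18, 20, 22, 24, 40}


Set A = {4, 9, 19, 22, 23, 31, 35, 36, 37, 38}
Set B = {1, 6, 12, 18, 20, 22, 24, 40}
A △ B = (A \ B) ∪ (B \ A)
Elements in A but not B: {4, 9, 19, 23, 31, 35, 36, 37, 38}
Elements in B but not A: {1, 6, 12, 18, 20, 24, 40}
A △ B = {1, 4, 6, 9, 12, 18, 19, 20, 23, 24, 31, 35, 36, 37, 38, 40}

{1, 4, 6, 9, 12, 18, 19, 20, 23, 24, 31, 35, 36, 37, 38, 40}


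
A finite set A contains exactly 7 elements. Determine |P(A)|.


The set has 7 elements.
The power set contains all possible subsets.
|P(A)| = 2^|A| = 2^7 = 128

128


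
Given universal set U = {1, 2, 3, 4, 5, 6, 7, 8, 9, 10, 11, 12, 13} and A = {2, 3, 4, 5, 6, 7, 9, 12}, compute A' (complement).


Universal set U = {1, 2, 3, 4, 5, 6, 7, 8, 9, 10, 11, 12, 13}
Set A = {2, 3, 4, 5, 6, 7, 9, 12}
A' = U \ A = elements in U but not in A
Checking each element of U:
1 (not in A, include), 2 (in A, exclude), 3 (in A, exclude), 4 (in A, exclude), 5 (in A, exclude), 6 (in A, exclude), 7 (in A, exclude), 8 (not in A, include), 9 (in A, exclude), 10 (not in A, include), 11 (not in A, include), 12 (in A, exclude), 13 (not in A, include)
A' = {1, 8, 10, 11, 13}

{1, 8, 10, 11, 13}


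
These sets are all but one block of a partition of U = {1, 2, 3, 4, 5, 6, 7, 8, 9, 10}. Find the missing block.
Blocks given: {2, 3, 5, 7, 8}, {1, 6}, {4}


U = {1, 2, 3, 4, 5, 6, 7, 8, 9, 10}
Shown blocks: {2, 3, 5, 7, 8}, {1, 6}, {4}
A partition's blocks are pairwise disjoint and cover U, so the missing block = U \ (union of shown blocks).
Union of shown blocks: {1, 2, 3, 4, 5, 6, 7, 8}
Missing block = U \ (union) = {9, 10}

{9, 10}


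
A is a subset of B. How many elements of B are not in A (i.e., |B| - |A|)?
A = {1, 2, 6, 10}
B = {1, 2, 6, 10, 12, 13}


Set A = {1, 2, 6, 10}, |A| = 4
Set B = {1, 2, 6, 10, 12, 13}, |B| = 6
Since A ⊆ B: B \ A = {12, 13}
|B| - |A| = 6 - 4 = 2

2


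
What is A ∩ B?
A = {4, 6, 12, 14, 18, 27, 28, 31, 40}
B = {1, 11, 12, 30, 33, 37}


Set A = {4, 6, 12, 14, 18, 27, 28, 31, 40}
Set B = {1, 11, 12, 30, 33, 37}
A ∩ B includes only elements in both sets.
Check each element of A against B:
4 ✗, 6 ✗, 12 ✓, 14 ✗, 18 ✗, 27 ✗, 28 ✗, 31 ✗, 40 ✗
A ∩ B = {12}

{12}


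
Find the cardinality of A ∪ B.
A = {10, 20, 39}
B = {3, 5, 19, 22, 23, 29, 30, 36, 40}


Set A = {10, 20, 39}, |A| = 3
Set B = {3, 5, 19, 22, 23, 29, 30, 36, 40}, |B| = 9
A ∩ B = {}, |A ∩ B| = 0
|A ∪ B| = |A| + |B| - |A ∩ B| = 3 + 9 - 0 = 12

12


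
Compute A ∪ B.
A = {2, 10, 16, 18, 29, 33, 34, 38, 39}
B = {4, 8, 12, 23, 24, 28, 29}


Set A = {2, 10, 16, 18, 29, 33, 34, 38, 39}
Set B = {4, 8, 12, 23, 24, 28, 29}
A ∪ B includes all elements in either set.
Elements from A: {2, 10, 16, 18, 29, 33, 34, 38, 39}
Elements from B not already included: {4, 8, 12, 23, 24, 28}
A ∪ B = {2, 4, 8, 10, 12, 16, 18, 23, 24, 28, 29, 33, 34, 38, 39}

{2, 4, 8, 10, 12, 16, 18, 23, 24, 28, 29, 33, 34, 38, 39}


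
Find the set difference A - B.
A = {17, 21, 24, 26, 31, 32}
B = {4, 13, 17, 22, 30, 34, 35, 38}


Set A = {17, 21, 24, 26, 31, 32}
Set B = {4, 13, 17, 22, 30, 34, 35, 38}
A \ B includes elements in A that are not in B.
Check each element of A:
17 (in B, remove), 21 (not in B, keep), 24 (not in B, keep), 26 (not in B, keep), 31 (not in B, keep), 32 (not in B, keep)
A \ B = {21, 24, 26, 31, 32}

{21, 24, 26, 31, 32}


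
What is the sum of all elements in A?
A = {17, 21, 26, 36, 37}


Set A = {17, 21, 26, 36, 37}
Sum = 17 + 21 + 26 + 36 + 37 = 137

137


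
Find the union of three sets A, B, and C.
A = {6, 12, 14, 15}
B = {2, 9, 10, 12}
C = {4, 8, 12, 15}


Set A = {6, 12, 14, 15}
Set B = {2, 9, 10, 12}
Set C = {4, 8, 12, 15}
First, A ∪ B = {2, 6, 9, 10, 12, 14, 15}
Then, (A ∪ B) ∪ C = {2, 4, 6, 8, 9, 10, 12, 14, 15}

{2, 4, 6, 8, 9, 10, 12, 14, 15}


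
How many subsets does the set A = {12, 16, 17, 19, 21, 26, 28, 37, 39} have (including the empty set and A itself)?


Set A = {12, 16, 17, 19, 21, 26, 28, 37, 39}
|A| = 9
The power set P(A) contains all subsets of A.
|P(A)| = 2^|A| = 2^9 = 512

512


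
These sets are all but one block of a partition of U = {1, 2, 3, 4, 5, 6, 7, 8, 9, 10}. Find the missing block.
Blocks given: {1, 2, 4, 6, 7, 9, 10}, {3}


U = {1, 2, 3, 4, 5, 6, 7, 8, 9, 10}
Shown blocks: {1, 2, 4, 6, 7, 9, 10}, {3}
A partition's blocks are pairwise disjoint and cover U, so the missing block = U \ (union of shown blocks).
Union of shown blocks: {1, 2, 3, 4, 6, 7, 9, 10}
Missing block = U \ (union) = {5, 8}

{5, 8}


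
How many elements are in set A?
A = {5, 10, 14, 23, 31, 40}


Set A = {5, 10, 14, 23, 31, 40}
Listing elements: 5, 10, 14, 23, 31, 40
Counting: 6 elements
|A| = 6

6


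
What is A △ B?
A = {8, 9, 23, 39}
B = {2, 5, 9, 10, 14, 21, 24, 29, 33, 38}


Set A = {8, 9, 23, 39}
Set B = {2, 5, 9, 10, 14, 21, 24, 29, 33, 38}
A △ B = (A \ B) ∪ (B \ A)
Elements in A but not B: {8, 23, 39}
Elements in B but not A: {2, 5, 10, 14, 21, 24, 29, 33, 38}
A △ B = {2, 5, 8, 10, 14, 21, 23, 24, 29, 33, 38, 39}

{2, 5, 8, 10, 14, 21, 23, 24, 29, 33, 38, 39}


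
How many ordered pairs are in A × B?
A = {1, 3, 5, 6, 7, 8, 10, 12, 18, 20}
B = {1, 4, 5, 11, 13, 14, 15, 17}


Set A = {1, 3, 5, 6, 7, 8, 10, 12, 18, 20} has 10 elements.
Set B = {1, 4, 5, 11, 13, 14, 15, 17} has 8 elements.
|A × B| = |A| × |B| = 10 × 8 = 80

80


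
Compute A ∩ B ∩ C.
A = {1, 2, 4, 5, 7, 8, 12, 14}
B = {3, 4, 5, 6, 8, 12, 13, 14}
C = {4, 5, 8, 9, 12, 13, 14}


Set A = {1, 2, 4, 5, 7, 8, 12, 14}
Set B = {3, 4, 5, 6, 8, 12, 13, 14}
Set C = {4, 5, 8, 9, 12, 13, 14}
First, A ∩ B = {4, 5, 8, 12, 14}
Then, (A ∩ B) ∩ C = {4, 5, 8, 12, 14}

{4, 5, 8, 12, 14}


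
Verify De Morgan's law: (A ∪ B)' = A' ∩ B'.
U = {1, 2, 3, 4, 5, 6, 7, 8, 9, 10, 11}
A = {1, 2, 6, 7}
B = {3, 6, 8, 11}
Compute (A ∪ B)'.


U = {1, 2, 3, 4, 5, 6, 7, 8, 9, 10, 11}
A = {1, 2, 6, 7}, B = {3, 6, 8, 11}
A ∪ B = {1, 2, 3, 6, 7, 8, 11}
(A ∪ B)' = U \ (A ∪ B) = {4, 5, 9, 10}
Verification via A' ∩ B': A' = {3, 4, 5, 8, 9, 10, 11}, B' = {1, 2, 4, 5, 7, 9, 10}
A' ∩ B' = {4, 5, 9, 10} ✓

{4, 5, 9, 10}


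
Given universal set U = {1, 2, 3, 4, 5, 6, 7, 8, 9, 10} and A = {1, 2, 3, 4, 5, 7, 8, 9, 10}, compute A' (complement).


Universal set U = {1, 2, 3, 4, 5, 6, 7, 8, 9, 10}
Set A = {1, 2, 3, 4, 5, 7, 8, 9, 10}
A' = U \ A = elements in U but not in A
Checking each element of U:
1 (in A, exclude), 2 (in A, exclude), 3 (in A, exclude), 4 (in A, exclude), 5 (in A, exclude), 6 (not in A, include), 7 (in A, exclude), 8 (in A, exclude), 9 (in A, exclude), 10 (in A, exclude)
A' = {6}

{6}


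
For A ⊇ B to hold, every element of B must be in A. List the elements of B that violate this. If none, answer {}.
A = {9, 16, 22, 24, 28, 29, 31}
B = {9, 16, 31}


Set A = {9, 16, 22, 24, 28, 29, 31}
Set B = {9, 16, 31}
Check each element of B against A:
9 ∈ A, 16 ∈ A, 31 ∈ A
Elements of B not in A: {}

{}


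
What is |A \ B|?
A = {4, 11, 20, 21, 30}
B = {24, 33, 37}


Set A = {4, 11, 20, 21, 30}
Set B = {24, 33, 37}
A \ B = {4, 11, 20, 21, 30}
|A \ B| = 5

5


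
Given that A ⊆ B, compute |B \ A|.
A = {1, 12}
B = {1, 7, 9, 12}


Set A = {1, 12}, |A| = 2
Set B = {1, 7, 9, 12}, |B| = 4
Since A ⊆ B: B \ A = {7, 9}
|B| - |A| = 4 - 2 = 2

2


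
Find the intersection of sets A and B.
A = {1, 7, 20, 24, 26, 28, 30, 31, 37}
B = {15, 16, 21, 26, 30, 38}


Set A = {1, 7, 20, 24, 26, 28, 30, 31, 37}
Set B = {15, 16, 21, 26, 30, 38}
A ∩ B includes only elements in both sets.
Check each element of A against B:
1 ✗, 7 ✗, 20 ✗, 24 ✗, 26 ✓, 28 ✗, 30 ✓, 31 ✗, 37 ✗
A ∩ B = {26, 30}

{26, 30}


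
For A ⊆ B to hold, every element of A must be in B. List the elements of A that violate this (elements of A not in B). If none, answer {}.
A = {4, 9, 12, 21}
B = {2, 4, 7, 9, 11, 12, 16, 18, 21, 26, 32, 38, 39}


Set A = {4, 9, 12, 21}
Set B = {2, 4, 7, 9, 11, 12, 16, 18, 21, 26, 32, 38, 39}
Check each element of A against B:
4 ∈ B, 9 ∈ B, 12 ∈ B, 21 ∈ B
Elements of A not in B: {}

{}


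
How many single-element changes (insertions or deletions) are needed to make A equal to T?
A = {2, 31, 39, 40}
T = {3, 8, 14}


Set A = {2, 31, 39, 40}
Set T = {3, 8, 14}
Elements to remove from A (in A, not in T): {2, 31, 39, 40} → 4 removals
Elements to add to A (in T, not in A): {3, 8, 14} → 3 additions
Total edits = 4 + 3 = 7

7


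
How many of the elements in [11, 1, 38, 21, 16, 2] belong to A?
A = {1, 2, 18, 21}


Set A = {1, 2, 18, 21}
Candidates: [11, 1, 38, 21, 16, 2]
Check each candidate:
11 ∉ A, 1 ∈ A, 38 ∉ A, 21 ∈ A, 16 ∉ A, 2 ∈ A
Count of candidates in A: 3

3


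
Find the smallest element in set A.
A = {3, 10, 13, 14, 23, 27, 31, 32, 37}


Set A = {3, 10, 13, 14, 23, 27, 31, 32, 37}
Elements in ascending order: 3, 10, 13, 14, 23, 27, 31, 32, 37
The smallest element is 3.

3


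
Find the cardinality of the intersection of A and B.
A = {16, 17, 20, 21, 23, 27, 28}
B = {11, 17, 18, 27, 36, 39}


Set A = {16, 17, 20, 21, 23, 27, 28}
Set B = {11, 17, 18, 27, 36, 39}
A ∩ B = {17, 27}
|A ∩ B| = 2

2


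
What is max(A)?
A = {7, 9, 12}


Set A = {7, 9, 12}
Elements in ascending order: 7, 9, 12
The largest element is 12.

12


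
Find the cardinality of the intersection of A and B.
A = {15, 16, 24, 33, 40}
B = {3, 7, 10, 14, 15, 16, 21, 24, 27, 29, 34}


Set A = {15, 16, 24, 33, 40}
Set B = {3, 7, 10, 14, 15, 16, 21, 24, 27, 29, 34}
A ∩ B = {15, 16, 24}
|A ∩ B| = 3

3


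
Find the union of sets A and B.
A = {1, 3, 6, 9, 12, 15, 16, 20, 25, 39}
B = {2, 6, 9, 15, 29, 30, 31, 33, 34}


Set A = {1, 3, 6, 9, 12, 15, 16, 20, 25, 39}
Set B = {2, 6, 9, 15, 29, 30, 31, 33, 34}
A ∪ B includes all elements in either set.
Elements from A: {1, 3, 6, 9, 12, 15, 16, 20, 25, 39}
Elements from B not already included: {2, 29, 30, 31, 33, 34}
A ∪ B = {1, 2, 3, 6, 9, 12, 15, 16, 20, 25, 29, 30, 31, 33, 34, 39}

{1, 2, 3, 6, 9, 12, 15, 16, 20, 25, 29, 30, 31, 33, 34, 39}
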